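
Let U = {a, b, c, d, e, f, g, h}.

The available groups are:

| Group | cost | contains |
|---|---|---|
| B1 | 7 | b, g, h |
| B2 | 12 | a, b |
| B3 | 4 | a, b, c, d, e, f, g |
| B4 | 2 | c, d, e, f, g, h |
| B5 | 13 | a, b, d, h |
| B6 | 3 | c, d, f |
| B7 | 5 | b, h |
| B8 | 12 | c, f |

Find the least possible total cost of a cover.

6

B3, B4 together cover every item (B3 ∪ B4 = {a, b, c, d, e, f, g, h}); total cost 4 + 2 = 6.
No covering selection has total cost below 6.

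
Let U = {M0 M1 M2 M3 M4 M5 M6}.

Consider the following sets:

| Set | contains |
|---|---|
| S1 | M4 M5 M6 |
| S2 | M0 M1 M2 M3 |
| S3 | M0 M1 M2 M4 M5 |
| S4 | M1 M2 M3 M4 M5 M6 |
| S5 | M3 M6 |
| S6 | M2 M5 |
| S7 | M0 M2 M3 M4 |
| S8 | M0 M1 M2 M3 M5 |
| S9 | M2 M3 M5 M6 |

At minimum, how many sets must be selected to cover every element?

2

S3 and S4 together: S3 ∪ S4 = {M0, M1, M2, M3, M4, M5, M6} — every element is covered.
No single set has all 7 elements (the largest, S4, has 6), so 2 is optimal.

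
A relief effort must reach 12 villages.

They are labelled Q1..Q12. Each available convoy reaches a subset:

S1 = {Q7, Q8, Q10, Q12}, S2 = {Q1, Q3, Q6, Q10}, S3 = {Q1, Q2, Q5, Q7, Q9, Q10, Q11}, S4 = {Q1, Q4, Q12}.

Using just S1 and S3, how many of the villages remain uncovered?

Union of S1, S3 = {Q1, Q2, Q5, Q7, Q8, Q9, Q10, Q11, Q12}.
Not covered: Q3, Q4, Q6 — 3 villages.

3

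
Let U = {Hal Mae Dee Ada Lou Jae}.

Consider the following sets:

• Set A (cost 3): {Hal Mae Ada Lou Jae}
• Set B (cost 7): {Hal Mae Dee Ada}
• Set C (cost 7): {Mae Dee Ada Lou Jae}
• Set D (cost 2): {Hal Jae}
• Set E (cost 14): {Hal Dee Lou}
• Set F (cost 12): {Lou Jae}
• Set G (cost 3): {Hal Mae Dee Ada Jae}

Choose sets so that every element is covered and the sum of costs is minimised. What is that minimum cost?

A, G together cover every element (A ∪ G = {Hal, Mae, Dee, Ada, Lou, Jae}); total cost 3 + 3 = 6.
No covering selection has total cost below 6.

6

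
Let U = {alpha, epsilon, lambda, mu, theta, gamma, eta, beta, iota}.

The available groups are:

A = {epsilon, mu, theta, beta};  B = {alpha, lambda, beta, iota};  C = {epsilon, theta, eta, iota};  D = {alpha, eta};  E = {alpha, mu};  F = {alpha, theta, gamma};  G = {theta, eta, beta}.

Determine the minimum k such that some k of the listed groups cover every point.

A and B and C and F together: A ∪ B ∪ C ∪ F = {alpha, epsilon, lambda, mu, theta, gamma, eta, beta, iota} — every point is covered.
No 3 of the 7 groups cover everything (all 35 combinations miss at least one point), so 4 is optimal.

4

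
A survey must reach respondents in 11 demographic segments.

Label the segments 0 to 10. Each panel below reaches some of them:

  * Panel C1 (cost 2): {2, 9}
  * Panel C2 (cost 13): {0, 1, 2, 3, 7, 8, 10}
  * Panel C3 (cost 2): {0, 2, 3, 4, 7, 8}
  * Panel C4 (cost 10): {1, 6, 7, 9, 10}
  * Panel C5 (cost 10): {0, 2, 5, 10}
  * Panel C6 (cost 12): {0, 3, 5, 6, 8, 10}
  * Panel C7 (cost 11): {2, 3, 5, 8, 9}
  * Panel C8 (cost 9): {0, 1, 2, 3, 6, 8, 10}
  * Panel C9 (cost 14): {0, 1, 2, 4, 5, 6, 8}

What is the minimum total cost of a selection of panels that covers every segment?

C3, C4, C5 together cover every segment (C3 ∪ C4 ∪ C5 = {0, 1, 2, 3, 4, 5, 6, 7, 8, 9, 10}); total cost 2 + 10 + 10 = 22.
The greedy pick C3, C1, C8, C5 costs 23; no covering selection beats 22.

22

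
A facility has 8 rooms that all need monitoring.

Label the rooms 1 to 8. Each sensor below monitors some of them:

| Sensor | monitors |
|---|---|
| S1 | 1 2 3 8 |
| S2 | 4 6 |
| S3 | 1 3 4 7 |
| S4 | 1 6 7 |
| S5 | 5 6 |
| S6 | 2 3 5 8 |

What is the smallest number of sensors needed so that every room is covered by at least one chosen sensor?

3

S2 and S3 and S6 together: S2 ∪ S3 ∪ S6 = {1, 2, 3, 4, 5, 6, 7, 8} — every room is covered.
No 2 of the 6 sensors cover everything (all 15 combinations miss at least one room), so 3 is optimal.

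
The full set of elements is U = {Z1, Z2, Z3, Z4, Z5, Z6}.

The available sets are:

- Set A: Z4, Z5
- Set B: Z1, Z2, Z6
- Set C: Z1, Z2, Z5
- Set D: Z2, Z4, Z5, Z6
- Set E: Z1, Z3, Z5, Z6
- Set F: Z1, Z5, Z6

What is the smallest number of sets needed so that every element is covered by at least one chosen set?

Take {D, E}. Their union is {Z1, Z2, Z3, Z4, Z5, Z6}, which is all 6 elements.
No single set has all 6 elements (the largest, D, has 4), so 2 is optimal.

2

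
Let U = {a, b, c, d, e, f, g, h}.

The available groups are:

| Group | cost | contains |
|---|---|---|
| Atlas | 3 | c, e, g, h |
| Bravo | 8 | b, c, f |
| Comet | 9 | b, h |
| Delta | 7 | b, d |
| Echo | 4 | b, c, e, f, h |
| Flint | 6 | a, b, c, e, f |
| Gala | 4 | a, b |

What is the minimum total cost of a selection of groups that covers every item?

Atlas, Delta, Flint together cover every item (Atlas ∪ Delta ∪ Flint = {a, b, c, d, e, f, g, h}); total cost 3 + 7 + 6 = 16.
The greedy pick Atlas, Echo, Gala, Delta costs 18; no covering selection beats 16.

16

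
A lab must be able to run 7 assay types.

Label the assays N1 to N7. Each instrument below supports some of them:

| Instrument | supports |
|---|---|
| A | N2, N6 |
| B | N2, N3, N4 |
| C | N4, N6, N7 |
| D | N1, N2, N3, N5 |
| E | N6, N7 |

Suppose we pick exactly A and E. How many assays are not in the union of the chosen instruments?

4

Union of A, E = {N2, N6, N7}.
Not covered: N1, N3, N4, N5 — 4 assays.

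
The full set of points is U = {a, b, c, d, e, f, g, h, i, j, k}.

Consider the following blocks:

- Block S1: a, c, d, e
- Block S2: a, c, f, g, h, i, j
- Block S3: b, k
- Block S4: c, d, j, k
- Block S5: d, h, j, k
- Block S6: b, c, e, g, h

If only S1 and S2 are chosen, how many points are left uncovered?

Union of S1, S2 = {a, c, d, e, f, g, h, i, j}.
Not covered: b, k — 2 points.

2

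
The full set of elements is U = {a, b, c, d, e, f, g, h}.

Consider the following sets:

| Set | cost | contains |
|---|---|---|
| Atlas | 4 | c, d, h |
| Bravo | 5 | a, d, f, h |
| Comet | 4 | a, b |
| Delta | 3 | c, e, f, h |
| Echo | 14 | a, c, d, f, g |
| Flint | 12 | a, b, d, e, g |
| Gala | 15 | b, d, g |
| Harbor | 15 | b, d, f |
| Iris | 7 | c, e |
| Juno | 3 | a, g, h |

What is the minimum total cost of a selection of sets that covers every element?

14

Atlas, Comet, Delta, Juno together cover every element (Atlas ∪ Comet ∪ Delta ∪ Juno = {a, b, c, d, e, f, g, h}); total cost 4 + 4 + 3 + 3 = 14.
No covering selection has total cost below 14.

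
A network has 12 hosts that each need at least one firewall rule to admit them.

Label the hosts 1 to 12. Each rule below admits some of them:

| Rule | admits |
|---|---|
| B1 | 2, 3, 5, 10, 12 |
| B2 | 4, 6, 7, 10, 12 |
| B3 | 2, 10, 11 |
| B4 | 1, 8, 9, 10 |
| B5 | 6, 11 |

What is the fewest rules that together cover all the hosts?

Take {B1, B2, B3, B4}. Their union is {1, 2, 3, 4, 5, 6, 7, 8, 9, 10, 11, 12}, which is all 12 hosts.
Only B1 contains 3, so B1 is forced; the remaining 7 hosts need at least 3 more rules (each remaining rule adds at most 3) — so at least 4 rules are needed, and 4 is optimal.

4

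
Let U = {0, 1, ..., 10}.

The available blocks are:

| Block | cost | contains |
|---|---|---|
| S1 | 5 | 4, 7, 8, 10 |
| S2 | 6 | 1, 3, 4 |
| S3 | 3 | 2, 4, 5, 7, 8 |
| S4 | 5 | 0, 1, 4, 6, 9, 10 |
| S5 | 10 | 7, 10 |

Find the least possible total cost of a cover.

S2, S3, S4 together cover every element (S2 ∪ S3 ∪ S4 = {0, 1, 2, 3, 4, 5, 6, 7, 8, 9, 10}); total cost 6 + 3 + 5 = 14.
No covering selection has total cost below 14.

14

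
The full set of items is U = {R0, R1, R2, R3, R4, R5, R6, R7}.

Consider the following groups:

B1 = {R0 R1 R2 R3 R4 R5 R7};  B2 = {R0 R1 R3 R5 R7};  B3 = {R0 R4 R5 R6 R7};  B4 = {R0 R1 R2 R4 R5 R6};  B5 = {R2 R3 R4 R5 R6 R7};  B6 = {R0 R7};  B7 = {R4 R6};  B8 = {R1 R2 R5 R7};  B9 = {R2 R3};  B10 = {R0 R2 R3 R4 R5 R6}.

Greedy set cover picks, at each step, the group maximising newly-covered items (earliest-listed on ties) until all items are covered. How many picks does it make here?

Greedy: pick B1 (covers 7 new) → pick B3 (covers 1 new). Total picks: 2.

2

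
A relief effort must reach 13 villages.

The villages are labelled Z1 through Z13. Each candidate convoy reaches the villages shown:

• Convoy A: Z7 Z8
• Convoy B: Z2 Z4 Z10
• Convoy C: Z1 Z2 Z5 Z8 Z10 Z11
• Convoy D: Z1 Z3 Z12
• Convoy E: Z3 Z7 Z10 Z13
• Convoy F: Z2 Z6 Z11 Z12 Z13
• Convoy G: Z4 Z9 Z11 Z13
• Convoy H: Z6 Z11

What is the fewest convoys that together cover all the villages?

Take {C, E, F, G}. Their union is {Z1, Z2, Z3, Z4, Z5, Z6, Z7, Z8, Z9, Z10, Z11, Z12, Z13}, which is all 13 villages.
Only C contains Z5, so C is forced; the remaining 7 villages need at least 3 more convoys (each remaining convoy adds at most 3) — so at least 4 convoys are needed, and 4 is optimal.

4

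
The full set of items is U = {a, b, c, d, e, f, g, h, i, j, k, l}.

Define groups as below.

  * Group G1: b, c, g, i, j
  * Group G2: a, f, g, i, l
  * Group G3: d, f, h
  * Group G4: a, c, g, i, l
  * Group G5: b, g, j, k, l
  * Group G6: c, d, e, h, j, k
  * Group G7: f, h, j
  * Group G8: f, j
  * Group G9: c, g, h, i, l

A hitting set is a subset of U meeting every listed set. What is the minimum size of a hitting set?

3

T = {f, g, h} meets every group (each contains at least one member of T), and |T| = 3.
No choice of 2 items meets every group, so 3 is the minimum.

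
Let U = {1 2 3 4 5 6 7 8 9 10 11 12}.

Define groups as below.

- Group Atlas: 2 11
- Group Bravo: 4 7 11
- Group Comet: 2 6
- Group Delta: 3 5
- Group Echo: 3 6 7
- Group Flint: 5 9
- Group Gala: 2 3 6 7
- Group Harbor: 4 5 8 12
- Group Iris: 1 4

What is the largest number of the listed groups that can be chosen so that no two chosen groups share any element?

Atlas, Echo, Flint, Iris are pairwise disjoint (Atlas={2,11}; Echo={3,6,7}; Flint={5,9}; Iris={1,4}).
Every remaining group overlaps one of these, and no 5 of the listed groups are pairwise disjoint, so 4 is the maximum.

4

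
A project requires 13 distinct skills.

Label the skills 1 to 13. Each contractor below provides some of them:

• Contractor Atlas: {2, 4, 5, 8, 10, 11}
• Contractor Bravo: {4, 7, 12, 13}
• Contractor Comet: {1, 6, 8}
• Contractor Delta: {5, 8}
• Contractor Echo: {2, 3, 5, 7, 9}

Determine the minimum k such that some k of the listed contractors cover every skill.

Atlas and Bravo and Comet and Echo together: Atlas ∪ Bravo ∪ Comet ∪ Echo = {1, 2, 3, 4, 5, 6, 7, 8, 9, 10, 11, 12, 13} — every skill is covered.
Only Atlas contains 10, so Atlas is forced; the remaining 7 skills need at least 3 more contractors (each remaining contractor adds at most 3) — so at least 4 contractors are needed, and 4 is optimal.

4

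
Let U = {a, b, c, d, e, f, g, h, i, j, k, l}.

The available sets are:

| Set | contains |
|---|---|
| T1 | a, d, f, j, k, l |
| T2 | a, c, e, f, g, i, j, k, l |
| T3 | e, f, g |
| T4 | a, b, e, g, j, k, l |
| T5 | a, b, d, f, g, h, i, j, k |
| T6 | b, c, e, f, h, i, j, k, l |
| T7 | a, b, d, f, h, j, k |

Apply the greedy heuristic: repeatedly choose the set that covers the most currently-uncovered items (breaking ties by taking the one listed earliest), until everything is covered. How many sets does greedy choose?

2

Greedy: pick T2 (covers 9 new) → pick T5 (covers 3 new). Total picks: 2.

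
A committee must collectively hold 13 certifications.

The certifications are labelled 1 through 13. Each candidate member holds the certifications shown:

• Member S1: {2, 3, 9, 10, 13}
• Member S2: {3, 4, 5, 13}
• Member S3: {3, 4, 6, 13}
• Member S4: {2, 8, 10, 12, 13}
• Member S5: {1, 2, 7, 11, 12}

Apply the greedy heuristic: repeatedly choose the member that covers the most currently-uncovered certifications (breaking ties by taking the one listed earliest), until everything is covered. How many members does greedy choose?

5

Greedy: pick S1 (covers 5 new) → pick S5 (covers 4 new) → pick S2 (covers 2 new) → pick S3 (covers 1 new) → pick S4 (covers 1 new). Total picks: 5.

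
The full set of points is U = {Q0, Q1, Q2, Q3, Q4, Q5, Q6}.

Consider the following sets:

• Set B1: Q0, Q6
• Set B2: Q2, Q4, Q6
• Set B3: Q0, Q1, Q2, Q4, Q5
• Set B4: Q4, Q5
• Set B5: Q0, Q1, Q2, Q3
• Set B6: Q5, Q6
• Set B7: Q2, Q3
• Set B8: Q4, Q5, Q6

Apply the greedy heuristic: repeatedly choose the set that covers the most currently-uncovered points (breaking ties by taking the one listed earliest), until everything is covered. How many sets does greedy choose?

Greedy: pick B3 (covers 5 new) → pick B1 (covers 1 new) → pick B5 (covers 1 new). Total picks: 3.
(The true minimum cover uses only 2 sets, so greedy is not optimal here.)

3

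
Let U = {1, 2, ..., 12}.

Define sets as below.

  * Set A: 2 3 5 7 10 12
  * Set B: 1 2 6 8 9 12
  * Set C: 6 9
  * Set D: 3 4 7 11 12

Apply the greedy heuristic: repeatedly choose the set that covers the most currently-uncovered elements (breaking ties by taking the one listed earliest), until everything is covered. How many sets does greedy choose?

3

Greedy: pick A (covers 6 new) → pick B (covers 4 new) → pick D (covers 2 new). Total picks: 3.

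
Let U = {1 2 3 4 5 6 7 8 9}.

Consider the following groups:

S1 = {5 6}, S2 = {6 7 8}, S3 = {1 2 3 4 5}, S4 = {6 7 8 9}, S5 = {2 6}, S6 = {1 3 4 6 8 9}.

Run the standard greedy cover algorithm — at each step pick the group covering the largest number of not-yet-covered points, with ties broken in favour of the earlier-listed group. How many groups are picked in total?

Greedy: pick S6 (covers 6 new) → pick S3 (covers 2 new) → pick S2 (covers 1 new). Total picks: 3.
(The true minimum cover uses only 2 groups, so greedy is not optimal here.)

3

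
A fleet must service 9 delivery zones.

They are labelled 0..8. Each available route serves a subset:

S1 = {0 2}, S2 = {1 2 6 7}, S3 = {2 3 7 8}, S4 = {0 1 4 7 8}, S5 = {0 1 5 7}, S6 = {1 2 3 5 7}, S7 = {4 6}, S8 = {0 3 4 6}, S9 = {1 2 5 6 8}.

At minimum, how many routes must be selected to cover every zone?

3

S2 and S8 and S9 together: S2 ∪ S8 ∪ S9 = {0, 1, 2, 3, 4, 5, 6, 7, 8} — every zone is covered.
No 2 of the 9 routes cover everything (all 36 combinations miss at least one zone), so 3 is optimal.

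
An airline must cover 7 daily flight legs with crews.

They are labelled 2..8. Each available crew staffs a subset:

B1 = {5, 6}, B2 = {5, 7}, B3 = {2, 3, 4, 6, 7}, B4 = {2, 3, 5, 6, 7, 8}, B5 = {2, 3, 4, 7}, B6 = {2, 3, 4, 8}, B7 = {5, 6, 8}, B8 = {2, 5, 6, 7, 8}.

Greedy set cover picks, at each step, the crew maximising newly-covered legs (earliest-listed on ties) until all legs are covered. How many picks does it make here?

Greedy: pick B4 (covers 6 new) → pick B3 (covers 1 new). Total picks: 2.

2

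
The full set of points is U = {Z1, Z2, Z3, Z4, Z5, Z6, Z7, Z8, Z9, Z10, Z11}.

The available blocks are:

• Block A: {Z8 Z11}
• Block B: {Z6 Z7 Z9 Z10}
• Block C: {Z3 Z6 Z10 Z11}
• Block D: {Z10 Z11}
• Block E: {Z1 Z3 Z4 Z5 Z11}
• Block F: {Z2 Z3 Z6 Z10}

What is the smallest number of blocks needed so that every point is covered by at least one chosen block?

4

Take {A, B, E, F}. Their union is {Z1, Z2, Z3, Z4, Z5, Z6, Z7, Z8, Z9, Z10, Z11}, which is all 11 points.
Only A contains Z8, so A is forced; the remaining 9 points need at least 3 more blocks (each remaining block adds at most 4) — so at least 4 blocks are needed, and 4 is optimal.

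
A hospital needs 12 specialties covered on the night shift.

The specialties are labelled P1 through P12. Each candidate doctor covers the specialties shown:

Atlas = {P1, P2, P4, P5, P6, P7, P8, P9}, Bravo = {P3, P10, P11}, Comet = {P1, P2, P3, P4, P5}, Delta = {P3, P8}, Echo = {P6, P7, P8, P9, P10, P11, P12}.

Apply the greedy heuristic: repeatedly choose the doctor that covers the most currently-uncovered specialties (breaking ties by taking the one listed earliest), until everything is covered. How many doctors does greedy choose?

Greedy: pick Atlas (covers 8 new) → pick Bravo (covers 3 new) → pick Echo (covers 1 new). Total picks: 3.
(The true minimum cover uses only 2 doctors, so greedy is not optimal here.)

3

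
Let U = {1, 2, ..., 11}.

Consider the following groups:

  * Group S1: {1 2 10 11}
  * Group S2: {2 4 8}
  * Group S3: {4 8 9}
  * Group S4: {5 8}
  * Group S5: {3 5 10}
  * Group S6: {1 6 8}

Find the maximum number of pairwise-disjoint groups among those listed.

2

S2, S5 are pairwise disjoint (S2={2,4,8}; S5={3,5,10}).
Every remaining group overlaps one of these, and no 3 of the listed groups are pairwise disjoint, so 2 is the maximum.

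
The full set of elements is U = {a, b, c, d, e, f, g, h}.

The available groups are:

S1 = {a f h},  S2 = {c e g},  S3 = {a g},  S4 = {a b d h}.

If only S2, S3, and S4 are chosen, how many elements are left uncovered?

Union of S2, S3, S4 = {a, b, c, d, e, g, h}.
Not covered: f — 1 element.

1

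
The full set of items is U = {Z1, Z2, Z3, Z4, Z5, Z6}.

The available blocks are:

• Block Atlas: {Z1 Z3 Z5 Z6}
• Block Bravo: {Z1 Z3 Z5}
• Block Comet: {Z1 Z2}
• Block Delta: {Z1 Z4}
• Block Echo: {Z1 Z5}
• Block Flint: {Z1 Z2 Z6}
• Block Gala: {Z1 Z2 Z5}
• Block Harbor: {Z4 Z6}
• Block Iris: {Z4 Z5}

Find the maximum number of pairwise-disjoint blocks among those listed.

Comet, Iris are pairwise disjoint (Comet={Z1,Z2}; Iris={Z4,Z5}).
Every remaining block overlaps one of these, and no 3 of the listed blocks are pairwise disjoint, so 2 is the maximum.

2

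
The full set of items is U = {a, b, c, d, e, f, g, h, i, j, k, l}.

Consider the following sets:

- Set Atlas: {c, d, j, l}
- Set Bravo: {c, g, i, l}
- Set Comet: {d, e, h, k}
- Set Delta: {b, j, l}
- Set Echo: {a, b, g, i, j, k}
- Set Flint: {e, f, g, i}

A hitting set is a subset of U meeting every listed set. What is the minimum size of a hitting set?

The 3 items {g, h, l} hit every set.
No choice of 2 items meets every set, so 3 is the minimum.

3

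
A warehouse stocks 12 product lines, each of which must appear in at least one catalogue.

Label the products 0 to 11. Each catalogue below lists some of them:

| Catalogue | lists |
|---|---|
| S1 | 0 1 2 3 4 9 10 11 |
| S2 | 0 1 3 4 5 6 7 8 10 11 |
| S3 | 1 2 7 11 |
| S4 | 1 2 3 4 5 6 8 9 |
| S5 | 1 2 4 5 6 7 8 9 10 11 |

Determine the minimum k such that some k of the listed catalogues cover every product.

S1 and S5 together: S1 ∪ S5 = {0, 1, 2, 3, 4, 5, 6, 7, 8, 9, 10, 11} — every product is covered.
No single catalogue has all 12 products (the largest, S2, has 10), so 2 is optimal.

2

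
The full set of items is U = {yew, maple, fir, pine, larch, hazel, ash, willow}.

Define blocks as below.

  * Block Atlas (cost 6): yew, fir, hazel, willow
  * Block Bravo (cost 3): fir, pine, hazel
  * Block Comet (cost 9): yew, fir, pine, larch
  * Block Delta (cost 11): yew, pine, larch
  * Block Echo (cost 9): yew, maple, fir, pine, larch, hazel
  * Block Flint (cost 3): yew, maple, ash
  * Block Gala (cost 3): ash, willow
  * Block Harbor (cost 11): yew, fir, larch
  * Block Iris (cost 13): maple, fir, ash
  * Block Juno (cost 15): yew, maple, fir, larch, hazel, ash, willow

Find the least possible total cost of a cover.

Echo, Gala together cover every item (Echo ∪ Gala = {yew, maple, fir, pine, larch, hazel, ash, willow}); total cost 9 + 3 = 12.
The greedy pick Bravo, Flint, Gala, Comet costs 18; no covering selection beats 12.

12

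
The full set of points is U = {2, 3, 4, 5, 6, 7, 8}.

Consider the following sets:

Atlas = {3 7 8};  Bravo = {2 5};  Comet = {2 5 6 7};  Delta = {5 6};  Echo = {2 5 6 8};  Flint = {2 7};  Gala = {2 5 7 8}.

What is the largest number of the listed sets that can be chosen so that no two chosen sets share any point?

Delta, Flint are pairwise disjoint (Delta={5,6}; Flint={2,7}).
Every remaining set overlaps one of these, and no 3 of the listed sets are pairwise disjoint, so 2 is the maximum.

2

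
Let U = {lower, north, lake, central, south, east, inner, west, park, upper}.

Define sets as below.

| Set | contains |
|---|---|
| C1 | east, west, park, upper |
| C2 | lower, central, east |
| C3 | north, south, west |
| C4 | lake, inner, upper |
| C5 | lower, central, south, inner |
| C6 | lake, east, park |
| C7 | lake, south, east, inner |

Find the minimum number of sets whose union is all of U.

4

C1 and C2 and C3 and C4 together: C1 ∪ C2 ∪ C3 ∪ C4 = {lower, north, lake, central, south, east, inner, west, park, upper} — every point is covered.
Only C3 contains north, so C3 is forced; the remaining 7 points need at least 3 more sets (each remaining set adds at most 3) — so at least 4 sets are needed, and 4 is optimal.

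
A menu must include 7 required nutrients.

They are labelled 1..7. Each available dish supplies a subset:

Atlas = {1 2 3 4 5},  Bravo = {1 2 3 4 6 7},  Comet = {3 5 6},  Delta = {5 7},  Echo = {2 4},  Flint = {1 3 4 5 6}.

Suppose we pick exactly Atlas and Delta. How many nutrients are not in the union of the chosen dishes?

Union of Atlas, Delta = {1, 2, 3, 4, 5, 7}.
Not covered: 6 — 1 nutrient.

1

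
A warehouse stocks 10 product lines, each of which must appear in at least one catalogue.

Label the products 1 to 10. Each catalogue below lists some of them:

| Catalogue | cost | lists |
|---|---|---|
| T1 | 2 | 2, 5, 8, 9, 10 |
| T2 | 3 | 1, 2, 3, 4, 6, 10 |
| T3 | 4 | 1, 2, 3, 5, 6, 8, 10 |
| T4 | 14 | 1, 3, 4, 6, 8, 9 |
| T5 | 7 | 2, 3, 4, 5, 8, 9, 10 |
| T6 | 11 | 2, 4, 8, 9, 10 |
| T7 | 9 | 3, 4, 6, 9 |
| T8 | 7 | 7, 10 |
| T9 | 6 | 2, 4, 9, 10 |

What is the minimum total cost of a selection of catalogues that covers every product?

T1, T2, T8 together cover every product (T1 ∪ T2 ∪ T8 = {1, 2, 3, 4, 5, 6, 7, 8, 9, 10}); total cost 2 + 3 + 7 = 12.
No covering selection has total cost below 12.

12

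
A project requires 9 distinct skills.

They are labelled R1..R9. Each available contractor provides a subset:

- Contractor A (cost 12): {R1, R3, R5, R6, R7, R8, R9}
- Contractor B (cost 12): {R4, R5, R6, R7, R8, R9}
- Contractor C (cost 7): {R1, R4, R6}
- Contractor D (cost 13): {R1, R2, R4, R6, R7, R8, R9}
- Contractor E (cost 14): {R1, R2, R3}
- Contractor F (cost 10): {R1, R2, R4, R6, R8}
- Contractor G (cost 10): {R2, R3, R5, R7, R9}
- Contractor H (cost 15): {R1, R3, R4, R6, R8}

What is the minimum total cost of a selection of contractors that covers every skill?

F, G together cover every skill (F ∪ G = {R1, R2, R3, R4, R5, R6, R7, R8, R9}); total cost 10 + 10 = 20.
The greedy pick A, F costs 22; no covering selection beats 20.

20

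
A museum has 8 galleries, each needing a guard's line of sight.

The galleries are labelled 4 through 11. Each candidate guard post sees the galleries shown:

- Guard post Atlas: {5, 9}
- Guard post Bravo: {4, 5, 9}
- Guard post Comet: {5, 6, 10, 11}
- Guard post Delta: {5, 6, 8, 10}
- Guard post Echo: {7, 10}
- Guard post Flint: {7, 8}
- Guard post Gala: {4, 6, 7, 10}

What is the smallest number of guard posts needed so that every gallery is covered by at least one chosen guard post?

Take {Bravo, Comet, Flint}. Their union is {4, 5, 6, 7, 8, 9, 10, 11}, which is all 8 galleries.
Only Comet contains 11, so Comet is forced; the remaining 4 galleries need at least 2 more guard posts (each remaining guard post adds at most 2) — so at least 3 guard posts are needed, and 3 is optimal.

3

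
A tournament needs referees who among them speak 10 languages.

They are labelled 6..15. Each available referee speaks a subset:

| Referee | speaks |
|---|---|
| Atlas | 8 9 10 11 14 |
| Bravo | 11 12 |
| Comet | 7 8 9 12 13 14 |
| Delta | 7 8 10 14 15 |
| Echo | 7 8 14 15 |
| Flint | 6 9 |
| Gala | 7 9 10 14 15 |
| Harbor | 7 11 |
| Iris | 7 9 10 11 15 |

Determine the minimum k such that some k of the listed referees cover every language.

Comet and Flint and Iris together: Comet ∪ Flint ∪ Iris = {6, 7, 8, 9, 10, 11, 12, 13, 14, 15} — every language is covered.
Only Flint contains 6, so Flint is forced; the remaining 8 languages need at least 2 more referees (each remaining referee adds at most 5) — so at least 3 referees are needed, and 3 is optimal.

3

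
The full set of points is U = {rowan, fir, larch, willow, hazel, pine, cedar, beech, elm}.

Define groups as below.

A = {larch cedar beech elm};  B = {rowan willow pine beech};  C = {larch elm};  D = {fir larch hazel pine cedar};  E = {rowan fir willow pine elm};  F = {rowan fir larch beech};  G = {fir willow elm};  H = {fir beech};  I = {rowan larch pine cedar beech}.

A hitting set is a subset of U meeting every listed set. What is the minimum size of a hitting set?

Take T = {cedar, beech, elm}. Each listed group contains at least one of these, so T is a hitting set of size 3.
No choice of 2 points meets every group, so 3 is the minimum.

3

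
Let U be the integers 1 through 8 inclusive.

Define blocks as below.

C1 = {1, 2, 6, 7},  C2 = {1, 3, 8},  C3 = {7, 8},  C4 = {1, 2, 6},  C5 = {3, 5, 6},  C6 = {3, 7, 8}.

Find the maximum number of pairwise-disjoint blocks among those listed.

2

C4, C6 are pairwise disjoint (C4={1,2,6}; C6={3,7,8}).
Every remaining block overlaps one of these, and no 3 of the listed blocks are pairwise disjoint, so 2 is the maximum.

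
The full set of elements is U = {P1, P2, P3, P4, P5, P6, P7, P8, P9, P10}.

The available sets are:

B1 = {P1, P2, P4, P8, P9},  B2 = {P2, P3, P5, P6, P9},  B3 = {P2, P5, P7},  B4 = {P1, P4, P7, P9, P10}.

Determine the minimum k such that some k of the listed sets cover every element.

3

B1, B2, and B4 cover everything between them: the union {P1, P2, P3, P4, P5, P6, P7, P8, P9, P10} is all of U.
Only B2 contains P3, so B2 is forced; the remaining 5 elements need at least 2 more sets (each remaining set adds at most 4) — so at least 3 sets are needed, and 3 is optimal.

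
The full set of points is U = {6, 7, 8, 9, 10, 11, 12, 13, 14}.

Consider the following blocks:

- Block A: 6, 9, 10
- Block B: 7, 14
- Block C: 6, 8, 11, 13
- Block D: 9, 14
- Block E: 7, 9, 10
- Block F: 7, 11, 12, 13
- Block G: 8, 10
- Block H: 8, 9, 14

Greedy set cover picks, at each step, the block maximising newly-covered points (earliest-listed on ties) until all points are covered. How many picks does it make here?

4

Greedy: pick C (covers 4 new) → pick E (covers 3 new) → pick B (covers 1 new) → pick F (covers 1 new). Total picks: 4.
(The true minimum cover uses only 3 blocks, so greedy is not optimal here.)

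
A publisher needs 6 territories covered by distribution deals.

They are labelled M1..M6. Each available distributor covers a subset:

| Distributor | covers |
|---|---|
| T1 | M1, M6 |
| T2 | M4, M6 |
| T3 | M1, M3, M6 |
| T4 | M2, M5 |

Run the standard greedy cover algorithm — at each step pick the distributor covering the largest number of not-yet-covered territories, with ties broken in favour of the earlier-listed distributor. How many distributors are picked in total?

3

Greedy: pick T3 (covers 3 new) → pick T4 (covers 2 new) → pick T2 (covers 1 new). Total picks: 3.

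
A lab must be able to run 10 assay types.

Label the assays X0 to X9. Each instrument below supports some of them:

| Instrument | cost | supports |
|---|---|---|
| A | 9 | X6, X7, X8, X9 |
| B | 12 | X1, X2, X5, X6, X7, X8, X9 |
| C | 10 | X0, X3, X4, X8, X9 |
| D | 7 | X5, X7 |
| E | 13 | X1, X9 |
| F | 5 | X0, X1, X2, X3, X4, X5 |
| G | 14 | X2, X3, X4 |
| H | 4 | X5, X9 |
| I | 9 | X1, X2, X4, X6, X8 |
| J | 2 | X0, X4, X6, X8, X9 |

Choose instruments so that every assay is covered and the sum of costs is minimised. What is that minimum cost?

14

D, F, J together cover every assay (D ∪ F ∪ J = {X0, X1, X2, X3, X4, X5, X6, X7, X8, X9}); total cost 7 + 5 + 2 = 14.
No covering selection has total cost below 14.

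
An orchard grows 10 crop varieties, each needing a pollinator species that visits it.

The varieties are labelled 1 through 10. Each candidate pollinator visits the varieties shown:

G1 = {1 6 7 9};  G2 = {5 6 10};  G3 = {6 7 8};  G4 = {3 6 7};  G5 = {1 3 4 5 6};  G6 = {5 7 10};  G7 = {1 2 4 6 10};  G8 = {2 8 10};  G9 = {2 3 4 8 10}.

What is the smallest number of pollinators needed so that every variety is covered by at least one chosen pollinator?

3

Take {G1, G2, G9}. Their union is {1, 2, 3, 4, 5, 6, 7, 8, 9, 10}, which is all 10 varieties.
Only G1 contains 9, so G1 is forced; the remaining 6 varieties need at least 2 more pollinators (each remaining pollinator adds at most 5) — so at least 3 pollinators are needed, and 3 is optimal.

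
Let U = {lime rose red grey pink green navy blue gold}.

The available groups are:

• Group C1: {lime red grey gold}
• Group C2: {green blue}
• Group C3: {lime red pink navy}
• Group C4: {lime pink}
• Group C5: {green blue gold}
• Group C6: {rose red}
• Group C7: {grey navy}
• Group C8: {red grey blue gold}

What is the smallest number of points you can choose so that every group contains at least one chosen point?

Take H = {rose, grey, pink, blue}. Each listed group contains at least one of these, so H is a hitting set of size 4.
The groups C2, C4, C6, C7 are pairwise disjoint, so any hitting set needs a separate point for each — at least 4. Hence 4 is optimal.

4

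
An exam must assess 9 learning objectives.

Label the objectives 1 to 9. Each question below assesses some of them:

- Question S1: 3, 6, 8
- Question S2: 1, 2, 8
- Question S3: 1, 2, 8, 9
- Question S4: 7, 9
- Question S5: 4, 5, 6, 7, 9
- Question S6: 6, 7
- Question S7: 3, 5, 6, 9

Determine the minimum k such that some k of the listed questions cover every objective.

S1 and S2 and S5 together: S1 ∪ S2 ∪ S5 = {1, 2, 3, 4, 5, 6, 7, 8, 9} — every objective is covered.
Only S5 contains 4, so S5 is forced; the remaining 4 objectives need at least 2 more questions (each remaining question adds at most 3) — so at least 3 questions are needed, and 3 is optimal.

3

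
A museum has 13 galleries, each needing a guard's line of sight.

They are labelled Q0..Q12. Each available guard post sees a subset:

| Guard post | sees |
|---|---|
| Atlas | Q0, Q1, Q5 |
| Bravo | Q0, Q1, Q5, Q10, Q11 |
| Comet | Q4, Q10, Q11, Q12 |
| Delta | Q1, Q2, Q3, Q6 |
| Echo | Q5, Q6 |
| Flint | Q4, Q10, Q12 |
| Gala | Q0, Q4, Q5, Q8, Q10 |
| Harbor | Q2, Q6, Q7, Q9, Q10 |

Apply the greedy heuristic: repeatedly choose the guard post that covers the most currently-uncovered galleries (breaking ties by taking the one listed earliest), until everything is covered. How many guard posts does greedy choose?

Greedy: pick Bravo (covers 5 new) → pick Harbor (covers 4 new) → pick Comet (covers 2 new) → pick Delta (covers 1 new) → pick Gala (covers 1 new). Total picks: 5.
(The true minimum cover uses only 4 guard posts, so greedy is not optimal here.)

5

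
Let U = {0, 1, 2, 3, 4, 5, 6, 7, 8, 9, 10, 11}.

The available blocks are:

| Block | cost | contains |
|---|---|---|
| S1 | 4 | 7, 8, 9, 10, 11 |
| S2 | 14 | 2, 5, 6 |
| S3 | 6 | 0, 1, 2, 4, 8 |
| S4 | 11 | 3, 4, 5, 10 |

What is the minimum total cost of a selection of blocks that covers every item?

S1, S2, S3, S4 together cover every item (S1 ∪ S2 ∪ S3 ∪ S4 = {0, 1, 2, 3, 4, 5, 6, 7, 8, 9, 10, 11}); total cost 4 + 14 + 6 + 11 = 35.
No covering selection has total cost below 35.

35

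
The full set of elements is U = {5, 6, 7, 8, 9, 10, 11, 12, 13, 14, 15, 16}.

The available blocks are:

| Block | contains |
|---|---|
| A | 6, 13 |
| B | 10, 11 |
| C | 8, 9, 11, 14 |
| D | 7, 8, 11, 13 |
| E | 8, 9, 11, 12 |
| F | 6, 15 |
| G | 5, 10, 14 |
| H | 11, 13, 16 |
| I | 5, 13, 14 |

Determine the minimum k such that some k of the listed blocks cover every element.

5

Take {D, E, F, G, H}. Their union is {5, 6, 7, 8, 9, 10, 11, 12, 13, 14, 15, 16}, which is all 12 elements.
No 4 of the 9 blocks cover everything (all 126 combinations miss at least one element), so 5 is optimal.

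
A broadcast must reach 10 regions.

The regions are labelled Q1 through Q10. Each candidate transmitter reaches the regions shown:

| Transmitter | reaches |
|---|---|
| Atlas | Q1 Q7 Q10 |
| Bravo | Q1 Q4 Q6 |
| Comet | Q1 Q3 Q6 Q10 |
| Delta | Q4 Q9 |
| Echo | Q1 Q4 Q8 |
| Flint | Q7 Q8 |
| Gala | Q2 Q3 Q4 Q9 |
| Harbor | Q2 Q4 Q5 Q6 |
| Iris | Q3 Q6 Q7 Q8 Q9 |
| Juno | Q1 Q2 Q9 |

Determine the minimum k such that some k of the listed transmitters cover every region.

3

Take {Atlas, Harbor, Iris}. Their union is {Q1, Q2, Q3, Q4, Q5, Q6, Q7, Q8, Q9, Q10}, which is all 10 regions.
Only Harbor contains Q5, so Harbor is forced; the remaining 6 regions need at least 2 more transmitters (each remaining transmitter adds at most 4) — so at least 3 transmitters are needed, and 3 is optimal.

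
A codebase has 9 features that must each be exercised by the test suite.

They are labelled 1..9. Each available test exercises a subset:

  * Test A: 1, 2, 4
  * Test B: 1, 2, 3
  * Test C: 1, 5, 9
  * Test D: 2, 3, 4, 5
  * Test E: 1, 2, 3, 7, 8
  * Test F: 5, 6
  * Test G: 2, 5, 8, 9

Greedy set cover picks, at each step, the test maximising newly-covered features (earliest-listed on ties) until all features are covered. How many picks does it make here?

Greedy: pick E (covers 5 new) → pick C (covers 2 new) → pick A (covers 1 new) → pick F (covers 1 new). Total picks: 4.

4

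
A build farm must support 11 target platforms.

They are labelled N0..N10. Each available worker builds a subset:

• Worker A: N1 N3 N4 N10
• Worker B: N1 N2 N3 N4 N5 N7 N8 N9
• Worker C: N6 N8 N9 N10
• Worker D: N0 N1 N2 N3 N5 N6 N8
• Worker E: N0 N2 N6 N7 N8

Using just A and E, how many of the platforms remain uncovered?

2

Union of A, E = {N0, N1, N2, N3, N4, N6, N7, N8, N10}.
Not covered: N5, N9 — 2 platforms.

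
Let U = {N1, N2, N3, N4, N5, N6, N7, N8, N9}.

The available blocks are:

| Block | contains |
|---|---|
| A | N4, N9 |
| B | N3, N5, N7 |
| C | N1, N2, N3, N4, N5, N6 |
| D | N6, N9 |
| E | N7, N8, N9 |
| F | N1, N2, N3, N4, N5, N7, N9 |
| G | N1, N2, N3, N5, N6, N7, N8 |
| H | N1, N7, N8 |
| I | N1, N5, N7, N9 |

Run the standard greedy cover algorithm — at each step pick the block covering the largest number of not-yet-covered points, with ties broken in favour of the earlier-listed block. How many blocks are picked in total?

Greedy: pick F (covers 7 new) → pick G (covers 2 new). Total picks: 2.

2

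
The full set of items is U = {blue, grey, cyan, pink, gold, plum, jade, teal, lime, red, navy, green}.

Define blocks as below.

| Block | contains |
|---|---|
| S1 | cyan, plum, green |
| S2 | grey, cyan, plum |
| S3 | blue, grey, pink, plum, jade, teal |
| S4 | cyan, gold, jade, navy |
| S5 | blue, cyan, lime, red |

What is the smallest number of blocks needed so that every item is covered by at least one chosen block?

S1, S3, S4, and S5 cover everything between them: the union {blue, grey, cyan, pink, gold, plum, jade, teal, lime, red, navy, green} is all of U.
No 3 of the 5 blocks cover everything (all 10 combinations miss at least one item), so 4 is optimal.

4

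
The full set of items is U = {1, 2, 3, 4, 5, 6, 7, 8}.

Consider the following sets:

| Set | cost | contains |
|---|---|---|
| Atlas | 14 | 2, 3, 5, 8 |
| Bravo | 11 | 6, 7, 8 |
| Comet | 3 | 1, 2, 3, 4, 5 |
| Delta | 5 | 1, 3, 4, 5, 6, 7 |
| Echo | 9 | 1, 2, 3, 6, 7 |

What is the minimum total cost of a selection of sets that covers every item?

14

Bravo, Comet together cover every item (Bravo ∪ Comet = {1, 2, 3, 4, 5, 6, 7, 8}); total cost 11 + 3 = 14.
The greedy pick Comet, Delta, Bravo costs 19; no covering selection beats 14.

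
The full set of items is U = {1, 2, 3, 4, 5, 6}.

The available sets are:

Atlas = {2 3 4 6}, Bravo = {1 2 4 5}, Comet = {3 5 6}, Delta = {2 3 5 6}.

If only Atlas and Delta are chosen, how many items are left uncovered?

1

Union of Atlas, Delta = {2, 3, 4, 5, 6}.
Not covered: 1 — 1 item.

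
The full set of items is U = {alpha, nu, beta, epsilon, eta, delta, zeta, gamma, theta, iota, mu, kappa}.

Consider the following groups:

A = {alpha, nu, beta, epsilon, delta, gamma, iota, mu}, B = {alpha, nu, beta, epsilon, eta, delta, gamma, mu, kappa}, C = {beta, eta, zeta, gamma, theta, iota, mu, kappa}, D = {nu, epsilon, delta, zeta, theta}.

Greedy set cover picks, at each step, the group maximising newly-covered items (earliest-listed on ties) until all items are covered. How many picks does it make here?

2

Greedy: pick B (covers 9 new) → pick C (covers 3 new). Total picks: 2.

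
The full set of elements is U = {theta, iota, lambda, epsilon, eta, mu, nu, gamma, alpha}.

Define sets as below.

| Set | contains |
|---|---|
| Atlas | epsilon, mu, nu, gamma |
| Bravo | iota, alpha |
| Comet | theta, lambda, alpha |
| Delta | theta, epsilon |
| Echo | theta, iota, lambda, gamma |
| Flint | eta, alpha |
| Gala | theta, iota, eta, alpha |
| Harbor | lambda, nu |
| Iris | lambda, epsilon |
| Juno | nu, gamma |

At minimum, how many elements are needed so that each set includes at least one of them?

4

The 4 elements {epsilon, nu, gamma, alpha} hit every set.
No choice of 3 elements meets every set, so 4 is the minimum.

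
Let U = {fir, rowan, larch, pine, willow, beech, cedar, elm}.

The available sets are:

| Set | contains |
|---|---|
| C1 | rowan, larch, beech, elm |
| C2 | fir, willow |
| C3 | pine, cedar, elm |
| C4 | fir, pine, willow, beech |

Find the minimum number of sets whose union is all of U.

3

C1 and C3 and C4 together: C1 ∪ C3 ∪ C4 = {fir, rowan, larch, pine, willow, beech, cedar, elm} — every element is covered.
Only C1 contains rowan, so C1 is forced; the remaining 4 elements need at least 2 more sets (each remaining set adds at most 3) — so at least 3 sets are needed, and 3 is optimal.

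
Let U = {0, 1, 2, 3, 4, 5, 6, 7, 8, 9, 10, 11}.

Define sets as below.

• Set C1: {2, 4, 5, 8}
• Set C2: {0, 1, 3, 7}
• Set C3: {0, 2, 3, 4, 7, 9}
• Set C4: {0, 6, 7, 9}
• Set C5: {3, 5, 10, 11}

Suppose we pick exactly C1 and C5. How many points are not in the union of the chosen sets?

Union of C1, C5 = {2, 3, 4, 5, 8, 10, 11}.
Not covered: 0, 1, 6, 7, 9 — 5 points.

5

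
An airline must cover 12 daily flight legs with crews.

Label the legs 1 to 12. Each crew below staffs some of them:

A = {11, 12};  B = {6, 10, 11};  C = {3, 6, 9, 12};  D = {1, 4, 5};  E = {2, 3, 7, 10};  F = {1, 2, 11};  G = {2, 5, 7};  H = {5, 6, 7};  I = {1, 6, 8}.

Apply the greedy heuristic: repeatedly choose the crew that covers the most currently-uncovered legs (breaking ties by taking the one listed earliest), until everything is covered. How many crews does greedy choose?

5

Greedy: pick C (covers 4 new) → pick D (covers 3 new) → pick E (covers 3 new) → pick A (covers 1 new) → pick I (covers 1 new). Total picks: 5.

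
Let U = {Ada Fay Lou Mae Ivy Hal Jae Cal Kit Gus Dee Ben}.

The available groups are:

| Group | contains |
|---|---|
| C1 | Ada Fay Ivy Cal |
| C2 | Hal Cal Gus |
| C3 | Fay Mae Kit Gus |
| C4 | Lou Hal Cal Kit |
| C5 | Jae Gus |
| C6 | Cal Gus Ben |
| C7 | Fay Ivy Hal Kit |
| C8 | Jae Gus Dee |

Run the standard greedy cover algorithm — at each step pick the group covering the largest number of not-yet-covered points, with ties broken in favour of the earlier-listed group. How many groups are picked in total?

Greedy: pick C1 (covers 4 new) → pick C3 (covers 3 new) → pick C4 (covers 2 new) → pick C8 (covers 2 new) → pick C6 (covers 1 new). Total picks: 5.

5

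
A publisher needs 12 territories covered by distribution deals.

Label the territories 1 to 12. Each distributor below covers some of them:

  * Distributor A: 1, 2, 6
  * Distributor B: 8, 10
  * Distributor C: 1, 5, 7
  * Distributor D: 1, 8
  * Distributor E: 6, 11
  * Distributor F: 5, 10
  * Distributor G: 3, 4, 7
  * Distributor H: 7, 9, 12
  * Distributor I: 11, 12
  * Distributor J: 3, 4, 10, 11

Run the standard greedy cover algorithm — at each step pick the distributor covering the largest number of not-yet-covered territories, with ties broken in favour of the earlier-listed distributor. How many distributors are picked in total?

Greedy: pick J (covers 4 new) → pick A (covers 3 new) → pick H (covers 3 new) → pick B (covers 1 new) → pick C (covers 1 new). Total picks: 5.

5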